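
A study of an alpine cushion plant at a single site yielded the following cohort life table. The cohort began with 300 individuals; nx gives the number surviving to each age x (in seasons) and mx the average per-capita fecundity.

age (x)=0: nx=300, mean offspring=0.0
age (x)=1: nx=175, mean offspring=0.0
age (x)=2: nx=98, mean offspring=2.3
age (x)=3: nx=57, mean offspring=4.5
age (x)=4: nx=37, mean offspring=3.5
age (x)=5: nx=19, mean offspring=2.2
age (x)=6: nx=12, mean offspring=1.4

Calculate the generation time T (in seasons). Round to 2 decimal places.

lx = nx/n0 = nx/300: 1, 0.58333…, 0.32667…, 0.19, 0.12333…, 0.06333…, 0.04
lx·mx: 0, 0, 0.751333…, 0.855, 0.431667…, 0.139333…, 0.056 → R0 = 2.233333…
x·lx·mx: 0, 0, 1.502667…, 2.565, 1.726667…, 0.696667…, 0.336 → Σ = 6.827…
T = 6.827… / 2.233333… = 3.056866… → 3.06

3.06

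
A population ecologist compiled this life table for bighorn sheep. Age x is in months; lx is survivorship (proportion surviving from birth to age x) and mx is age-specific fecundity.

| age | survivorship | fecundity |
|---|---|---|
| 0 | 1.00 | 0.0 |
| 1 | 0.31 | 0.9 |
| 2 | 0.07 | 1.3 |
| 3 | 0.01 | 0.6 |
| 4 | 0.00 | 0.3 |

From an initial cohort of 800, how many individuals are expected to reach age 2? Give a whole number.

Expected survivors = N0 · l_2 = 800 × 0.07 = 56 → 56

56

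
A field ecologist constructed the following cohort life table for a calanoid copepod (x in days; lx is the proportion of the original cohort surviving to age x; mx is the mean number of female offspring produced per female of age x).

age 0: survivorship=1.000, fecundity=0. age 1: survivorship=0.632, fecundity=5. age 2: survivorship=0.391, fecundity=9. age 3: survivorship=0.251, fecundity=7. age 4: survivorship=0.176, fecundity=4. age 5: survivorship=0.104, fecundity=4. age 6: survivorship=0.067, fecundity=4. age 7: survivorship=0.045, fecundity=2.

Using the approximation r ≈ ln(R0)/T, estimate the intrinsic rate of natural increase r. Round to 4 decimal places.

R0 = Σ lx·mx = 0 + 3.16 + 3.519 + 1.757 + 0.704 + 0.416 + 0.268 + 0.09 = 9.914
Σ x·lx·mx = 22.603; T = 22.603/9.914 = 2.27991…
r ≈ ln(R0)/T = ln(9.914)/2.27991… = 1.006158… → 1.0062

1.0062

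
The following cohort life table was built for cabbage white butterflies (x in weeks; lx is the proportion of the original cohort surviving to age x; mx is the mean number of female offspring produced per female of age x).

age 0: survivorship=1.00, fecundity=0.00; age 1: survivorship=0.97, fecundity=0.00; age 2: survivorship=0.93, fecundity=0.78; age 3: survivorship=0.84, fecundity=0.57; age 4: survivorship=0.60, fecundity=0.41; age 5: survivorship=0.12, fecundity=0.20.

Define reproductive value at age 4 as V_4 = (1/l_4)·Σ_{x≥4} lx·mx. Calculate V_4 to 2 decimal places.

0.45

lx·mx for x ≥ 4: 0.246, 0.024 → sum = 0.27
V_4 = 0.27 / l_4 = 0.27 / 0.6 = 0.45 → 0.45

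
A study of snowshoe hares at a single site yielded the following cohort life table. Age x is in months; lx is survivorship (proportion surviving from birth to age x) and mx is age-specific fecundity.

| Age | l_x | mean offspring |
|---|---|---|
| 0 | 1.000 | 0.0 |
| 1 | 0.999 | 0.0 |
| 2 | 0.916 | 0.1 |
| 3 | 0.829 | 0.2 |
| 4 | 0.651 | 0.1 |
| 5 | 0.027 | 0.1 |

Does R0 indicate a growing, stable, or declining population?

declining

R0 = Σ lx·mx = 0 + 0 + 0.0916 + 0.1658 + 0.0651 + 0.0027 = 0.3252
R0 < 1, so the population is declining.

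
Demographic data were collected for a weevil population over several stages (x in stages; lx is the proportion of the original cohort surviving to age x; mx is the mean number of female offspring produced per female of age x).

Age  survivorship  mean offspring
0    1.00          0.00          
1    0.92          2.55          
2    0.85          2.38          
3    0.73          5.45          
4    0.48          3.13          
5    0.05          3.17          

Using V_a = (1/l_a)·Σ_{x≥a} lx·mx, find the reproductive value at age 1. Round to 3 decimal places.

lx·mx for x ≥ 1: 2.346, 2.023, 3.9785, 1.5024, 0.1585 → sum = 10.0084
V_1 = 10.0084 / l_1 = 10.0084 / 0.92 = 10.878696… → 10.879

10.879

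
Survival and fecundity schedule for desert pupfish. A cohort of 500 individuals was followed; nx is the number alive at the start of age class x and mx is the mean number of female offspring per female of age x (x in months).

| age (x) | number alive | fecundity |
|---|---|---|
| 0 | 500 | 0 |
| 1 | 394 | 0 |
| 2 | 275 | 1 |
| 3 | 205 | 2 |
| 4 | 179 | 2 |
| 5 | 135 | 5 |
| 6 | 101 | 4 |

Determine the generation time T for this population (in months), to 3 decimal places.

lx = nx/n0 = nx/500: 1, 0.788, 0.55, 0.41, 0.358, 0.27, 0.202
lx·mx: 0, 0, 0.55, 0.82, 0.716, 1.35, 0.808 → R0 = 4.244
x·lx·mx: 0, 0, 1.1, 2.46, 2.864, 6.75, 4.848 → Σ = 18.022
T = 18.022 / 4.244 = 4.246466… → 4.246

4.246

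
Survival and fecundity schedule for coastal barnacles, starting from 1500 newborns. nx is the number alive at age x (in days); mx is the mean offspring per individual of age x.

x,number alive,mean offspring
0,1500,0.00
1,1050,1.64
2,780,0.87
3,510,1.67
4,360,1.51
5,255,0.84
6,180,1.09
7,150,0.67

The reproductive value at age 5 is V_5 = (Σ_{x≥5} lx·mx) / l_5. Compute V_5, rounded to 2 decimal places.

lx = nx/n0 = nx/1500: 1, 0.7, 0.52, 0.34, 0.24, 0.17, 0.12, 0.1
lx·mx for x ≥ 5: 0.1428, 0.1308, 0.067 → sum = 0.3406
V_5 = 0.3406 / l_5 = 0.3406 / 0.17 = 2.003529… → 2.00

2.00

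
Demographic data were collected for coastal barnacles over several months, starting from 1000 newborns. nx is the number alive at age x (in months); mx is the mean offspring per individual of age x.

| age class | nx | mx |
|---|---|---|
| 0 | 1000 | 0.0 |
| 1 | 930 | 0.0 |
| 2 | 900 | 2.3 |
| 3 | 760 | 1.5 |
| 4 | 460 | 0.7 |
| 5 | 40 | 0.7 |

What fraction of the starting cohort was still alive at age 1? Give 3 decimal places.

0.930

l_1 = n_1/n_0 = 930/1000 = 0.93 → 0.930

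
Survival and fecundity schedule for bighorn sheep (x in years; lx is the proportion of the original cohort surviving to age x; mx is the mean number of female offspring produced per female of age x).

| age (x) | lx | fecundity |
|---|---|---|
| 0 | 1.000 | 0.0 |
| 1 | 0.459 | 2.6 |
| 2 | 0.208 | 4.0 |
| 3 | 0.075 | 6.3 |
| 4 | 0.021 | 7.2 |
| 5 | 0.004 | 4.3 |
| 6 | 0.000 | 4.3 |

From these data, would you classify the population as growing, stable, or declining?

growing

R0 = Σ lx·mx = 0 + 1.1934 + 0.832 + 0.4725 + 0.1512 + 0.0172 + 0 = 2.6663
R0 > 1, so the population is growing.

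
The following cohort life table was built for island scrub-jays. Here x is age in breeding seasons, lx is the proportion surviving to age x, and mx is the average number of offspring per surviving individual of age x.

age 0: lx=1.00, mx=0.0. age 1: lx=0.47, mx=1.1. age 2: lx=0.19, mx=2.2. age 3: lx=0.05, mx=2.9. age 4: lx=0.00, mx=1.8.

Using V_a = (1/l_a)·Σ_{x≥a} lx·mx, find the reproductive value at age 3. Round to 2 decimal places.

lx·mx for x ≥ 3: 0.145, 0 → sum = 0.145
V_3 = 0.145 / l_3 = 0.145 / 0.05 = 2.9 → 2.90

2.90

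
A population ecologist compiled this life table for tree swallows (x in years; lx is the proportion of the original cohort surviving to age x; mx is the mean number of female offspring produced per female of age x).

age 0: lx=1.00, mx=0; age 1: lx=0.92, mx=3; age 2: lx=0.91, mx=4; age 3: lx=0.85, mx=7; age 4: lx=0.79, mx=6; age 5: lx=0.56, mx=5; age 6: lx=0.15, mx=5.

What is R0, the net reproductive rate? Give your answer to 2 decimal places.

lx·mx by age: 0, 2.76, 3.64, 5.95, 4.74, 2.8, 0.75
R0 = Σ lx·mx = 20.64 → 20.64

20.64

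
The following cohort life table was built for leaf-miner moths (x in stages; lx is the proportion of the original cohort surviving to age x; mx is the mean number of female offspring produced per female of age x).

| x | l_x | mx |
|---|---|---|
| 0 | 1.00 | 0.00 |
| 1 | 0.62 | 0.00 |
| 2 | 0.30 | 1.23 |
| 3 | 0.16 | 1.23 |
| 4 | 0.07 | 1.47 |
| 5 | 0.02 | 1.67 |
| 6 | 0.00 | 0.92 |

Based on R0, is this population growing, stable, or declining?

declining

R0 = Σ lx·mx = 0 + 0 + 0.369 + 0.1968 + 0.1029 + 0.0334 + 0 = 0.7021
R0 < 1, so the population is declining.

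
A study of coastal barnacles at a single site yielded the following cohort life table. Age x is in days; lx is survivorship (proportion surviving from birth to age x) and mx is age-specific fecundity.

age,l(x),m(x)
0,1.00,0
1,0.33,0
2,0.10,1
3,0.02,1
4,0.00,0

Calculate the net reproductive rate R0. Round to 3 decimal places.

0.120

lx·mx by age: 0, 0, 0.1, 0.02, 0
R0 = Σ lx·mx = 0.12 → 0.120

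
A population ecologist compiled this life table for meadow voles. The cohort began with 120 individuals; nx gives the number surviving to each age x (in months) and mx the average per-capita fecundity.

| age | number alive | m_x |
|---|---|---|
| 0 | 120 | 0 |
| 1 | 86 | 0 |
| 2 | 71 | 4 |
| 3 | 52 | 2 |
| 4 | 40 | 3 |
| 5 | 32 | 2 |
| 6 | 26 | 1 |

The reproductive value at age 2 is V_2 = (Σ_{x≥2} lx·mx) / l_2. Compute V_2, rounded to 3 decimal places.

lx = nx/n0 = nx/120: 1, 0.71667…, 0.59167…, 0.43333…, 0.33333…, 0.26667…, 0.21667…
lx·mx for x ≥ 2: 2.366667…, 0.866667…, 1…, 0.533333…, 0.216667… → sum = 4.983333…
V_2 = 4.983333… / l_2 = 4.983333… / 0.591667… = 8.422535… → 8.423

8.423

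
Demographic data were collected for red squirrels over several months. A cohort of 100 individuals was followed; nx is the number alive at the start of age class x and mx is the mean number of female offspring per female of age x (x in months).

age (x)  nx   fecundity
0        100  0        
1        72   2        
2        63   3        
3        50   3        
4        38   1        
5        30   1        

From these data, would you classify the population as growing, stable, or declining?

lx = nx/n0 = nx/100: 1, 0.72, 0.63, 0.5, 0.38, 0.3
R0 = Σ lx·mx = 0 + 1.44 + 1.89 + 1.5 + 0.38 + 0.3 = 5.51
R0 > 1, so the population is growing.

growing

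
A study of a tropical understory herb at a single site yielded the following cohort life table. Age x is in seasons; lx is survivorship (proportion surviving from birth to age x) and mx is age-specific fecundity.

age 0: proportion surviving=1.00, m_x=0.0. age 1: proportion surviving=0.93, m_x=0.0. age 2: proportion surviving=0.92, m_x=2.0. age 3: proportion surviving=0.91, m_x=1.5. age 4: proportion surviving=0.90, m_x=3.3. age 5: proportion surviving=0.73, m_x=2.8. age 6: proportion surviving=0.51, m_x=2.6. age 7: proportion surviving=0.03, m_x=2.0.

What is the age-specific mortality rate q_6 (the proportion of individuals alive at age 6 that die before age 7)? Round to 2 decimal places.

0.94

q_6 = (l_6 − l_7) / l_6 = (0.51 − 0.03) / 0.51
     = 0.48 / 0.51 = 0.941176… → 0.94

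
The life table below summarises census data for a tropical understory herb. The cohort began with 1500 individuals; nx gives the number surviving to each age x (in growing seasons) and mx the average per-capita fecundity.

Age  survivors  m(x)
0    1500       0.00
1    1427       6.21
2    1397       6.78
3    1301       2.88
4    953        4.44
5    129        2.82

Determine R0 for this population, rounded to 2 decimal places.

lx = nx/n0 = nx/1500: 1, 0.95133…, 0.93133…, 0.86733…, 0.63533…, 0.086
lx·mx by age: 0, 5.90778…, 6.31444…, 2.49792…, 2.82088…, 0.24252
R0 = Σ lx·mx = 17.78354… → 17.78

17.78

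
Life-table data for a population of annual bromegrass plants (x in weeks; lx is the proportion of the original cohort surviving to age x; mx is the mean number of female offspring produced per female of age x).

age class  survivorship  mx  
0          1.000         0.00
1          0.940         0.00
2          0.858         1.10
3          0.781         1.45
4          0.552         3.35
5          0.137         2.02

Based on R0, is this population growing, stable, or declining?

growing

R0 = Σ lx·mx = 0 + 0 + 0.9438 + 1.13245 + 1.8492 + 0.27674 = 4.20219
R0 > 1, so the population is growing.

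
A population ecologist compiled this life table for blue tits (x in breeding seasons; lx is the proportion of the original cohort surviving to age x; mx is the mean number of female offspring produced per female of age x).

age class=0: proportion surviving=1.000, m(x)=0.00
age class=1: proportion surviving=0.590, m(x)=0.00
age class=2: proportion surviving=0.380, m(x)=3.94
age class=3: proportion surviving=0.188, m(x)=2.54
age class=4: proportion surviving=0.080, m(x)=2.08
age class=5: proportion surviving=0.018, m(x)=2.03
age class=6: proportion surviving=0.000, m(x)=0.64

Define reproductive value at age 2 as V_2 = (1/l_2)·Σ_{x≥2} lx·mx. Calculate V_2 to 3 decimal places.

5.731

lx·mx for x ≥ 2: 1.4972, 0.47752, 0.1664, 0.03654, 0 → sum = 2.17766
V_2 = 2.17766 / l_2 = 2.17766 / 0.38 = 5.730684… → 5.731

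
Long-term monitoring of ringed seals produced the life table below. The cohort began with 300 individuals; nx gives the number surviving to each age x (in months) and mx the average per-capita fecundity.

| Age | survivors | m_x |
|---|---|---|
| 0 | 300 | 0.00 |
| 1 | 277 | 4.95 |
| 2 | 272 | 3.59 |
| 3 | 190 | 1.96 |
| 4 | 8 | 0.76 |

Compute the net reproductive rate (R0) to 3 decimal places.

lx = nx/n0 = nx/300: 1, 0.92333…, 0.90667…, 0.63333…, 0.02667…
lx·mx by age: 0, 4.5705…, 3.254933…, 1.241333…, 0.020267…
R0 = Σ lx·mx = 9.087033… → 9.087

9.087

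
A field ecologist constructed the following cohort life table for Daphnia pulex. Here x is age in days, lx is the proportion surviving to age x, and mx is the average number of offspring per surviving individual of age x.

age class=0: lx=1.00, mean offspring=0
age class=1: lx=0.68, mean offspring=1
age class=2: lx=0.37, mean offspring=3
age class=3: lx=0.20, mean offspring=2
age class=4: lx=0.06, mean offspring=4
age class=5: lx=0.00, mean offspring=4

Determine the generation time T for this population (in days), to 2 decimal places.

lx·mx: 0, 0.68, 1.11, 0.4, 0.24, 0 → R0 = 2.43
x·lx·mx: 0, 0.68, 2.22, 1.2, 0.96, 0 → Σ = 5.06
T = 5.06 / 2.43 = 2.082305… → 2.08

2.08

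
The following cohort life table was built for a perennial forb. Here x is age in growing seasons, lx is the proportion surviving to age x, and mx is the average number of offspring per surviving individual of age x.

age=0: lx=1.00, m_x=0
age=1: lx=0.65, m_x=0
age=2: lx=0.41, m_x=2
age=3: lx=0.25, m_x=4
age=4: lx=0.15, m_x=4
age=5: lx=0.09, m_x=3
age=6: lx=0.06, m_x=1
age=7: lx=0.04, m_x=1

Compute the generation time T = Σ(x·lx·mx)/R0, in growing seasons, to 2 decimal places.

3.24

lx·mx: 0, 0, 0.82, 1, 0.6, 0.27, 0.06, 0.04 → R0 = 2.79
x·lx·mx: 0, 0, 1.64, 3, 2.4, 1.35, 0.36, 0.28 → Σ = 9.03
T = 9.03 / 2.79 = 3.236559… → 3.24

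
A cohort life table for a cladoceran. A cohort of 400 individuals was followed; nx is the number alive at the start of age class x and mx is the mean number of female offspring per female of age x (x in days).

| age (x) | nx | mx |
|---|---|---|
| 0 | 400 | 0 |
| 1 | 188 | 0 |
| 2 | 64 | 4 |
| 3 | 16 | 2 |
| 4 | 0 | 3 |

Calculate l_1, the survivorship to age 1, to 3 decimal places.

0.470

l_1 = n_1/n_0 = 188/400 = 0.47 → 0.470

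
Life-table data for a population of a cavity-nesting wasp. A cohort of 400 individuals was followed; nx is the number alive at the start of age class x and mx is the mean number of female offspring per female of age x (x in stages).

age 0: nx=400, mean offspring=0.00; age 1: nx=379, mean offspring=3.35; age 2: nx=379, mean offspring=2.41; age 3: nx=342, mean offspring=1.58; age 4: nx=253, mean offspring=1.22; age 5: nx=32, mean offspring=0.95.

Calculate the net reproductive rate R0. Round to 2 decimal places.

lx = nx/n0 = nx/400: 1, 0.9475, 0.9475, 0.855, 0.6325, 0.08
lx·mx by age: 0, 3.174125, 2.283475, 1.3509, 0.77165, 0.076
R0 = Σ lx·mx = 7.65615 → 7.66

7.66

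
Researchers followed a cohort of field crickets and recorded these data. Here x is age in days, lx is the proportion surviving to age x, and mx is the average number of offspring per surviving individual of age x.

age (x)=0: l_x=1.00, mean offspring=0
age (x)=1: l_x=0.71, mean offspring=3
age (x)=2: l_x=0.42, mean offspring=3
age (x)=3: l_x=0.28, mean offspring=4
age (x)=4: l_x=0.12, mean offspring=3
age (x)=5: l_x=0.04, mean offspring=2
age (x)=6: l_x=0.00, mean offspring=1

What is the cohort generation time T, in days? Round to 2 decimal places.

lx·mx: 0, 2.13, 1.26, 1.12, 0.36, 0.08, 0 → R0 = 4.95
x·lx·mx: 0, 2.13, 2.52, 3.36, 1.44, 0.4, 0 → Σ = 9.85
T = 9.85 / 4.95 = 1.989899… → 1.99

1.99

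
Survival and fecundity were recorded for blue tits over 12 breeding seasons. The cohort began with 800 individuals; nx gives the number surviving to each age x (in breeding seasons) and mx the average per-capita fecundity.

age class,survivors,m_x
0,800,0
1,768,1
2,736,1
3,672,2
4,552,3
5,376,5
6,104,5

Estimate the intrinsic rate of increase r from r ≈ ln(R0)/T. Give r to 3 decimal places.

lx = nx/n0 = nx/800: 1, 0.96, 0.92, 0.84, 0.69, 0.47, 0.13
R0 = Σ lx·mx = 0 + 0.96 + 0.92 + 1.68 + 2.07 + 2.35 + 0.65 = 8.63
Σ x·lx·mx = 31.77; T = 31.77/8.63 = 3.68134…
r ≈ ln(R0)/T = ln(8.63)/3.68134… = 0.58545… → 0.585

0.585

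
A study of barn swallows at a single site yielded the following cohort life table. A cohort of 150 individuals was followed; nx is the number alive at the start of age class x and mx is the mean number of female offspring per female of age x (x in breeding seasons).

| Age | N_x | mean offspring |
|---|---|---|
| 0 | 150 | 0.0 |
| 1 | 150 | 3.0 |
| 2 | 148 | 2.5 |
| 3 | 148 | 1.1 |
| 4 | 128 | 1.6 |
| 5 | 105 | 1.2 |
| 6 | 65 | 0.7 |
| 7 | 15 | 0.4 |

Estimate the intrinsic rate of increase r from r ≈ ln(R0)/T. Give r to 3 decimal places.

0.876

lx = nx/n0 = nx/150: 1, 1, 0.98667…, 0.98667…, 0.85333…, 0.7, 0.43333…, 0.1
R0 = Σ lx·mx = 0 + 3 + 2.46667… + 1.08533… + 1.36533… + 0.84 + 0.30333… + 0.04 = 9.100667…
Σ x·lx·mx = 22.950667…; T = 22.950667…/9.100667… = 2.52187…
r ≈ ln(R0)/T = ln(9.100667…)/2.52187… = 0.87568… → 0.876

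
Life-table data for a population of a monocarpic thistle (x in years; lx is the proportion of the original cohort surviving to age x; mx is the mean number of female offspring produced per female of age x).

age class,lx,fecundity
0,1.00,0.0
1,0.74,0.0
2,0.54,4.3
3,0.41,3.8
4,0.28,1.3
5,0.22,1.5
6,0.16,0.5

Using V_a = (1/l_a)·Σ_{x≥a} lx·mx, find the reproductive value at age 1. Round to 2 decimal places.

lx·mx for x ≥ 1: 0, 2.322, 1.558, 0.364, 0.33, 0.08 → sum = 4.654
V_1 = 4.654 / l_1 = 4.654 / 0.74 = 6.289189… → 6.29

6.29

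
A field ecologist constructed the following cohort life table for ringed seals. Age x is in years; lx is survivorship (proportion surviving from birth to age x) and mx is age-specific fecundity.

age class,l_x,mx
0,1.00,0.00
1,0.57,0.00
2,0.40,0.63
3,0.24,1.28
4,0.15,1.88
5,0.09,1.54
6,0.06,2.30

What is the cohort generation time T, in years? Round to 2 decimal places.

lx·mx: 0, 0, 0.252, 0.3072, 0.282, 0.1386, 0.138 → R0 = 1.1178
x·lx·mx: 0, 0, 0.504, 0.9216, 1.128, 0.693, 0.828 → Σ = 4.0746
T = 4.0746 / 1.1178 = 3.645196… → 3.65

3.65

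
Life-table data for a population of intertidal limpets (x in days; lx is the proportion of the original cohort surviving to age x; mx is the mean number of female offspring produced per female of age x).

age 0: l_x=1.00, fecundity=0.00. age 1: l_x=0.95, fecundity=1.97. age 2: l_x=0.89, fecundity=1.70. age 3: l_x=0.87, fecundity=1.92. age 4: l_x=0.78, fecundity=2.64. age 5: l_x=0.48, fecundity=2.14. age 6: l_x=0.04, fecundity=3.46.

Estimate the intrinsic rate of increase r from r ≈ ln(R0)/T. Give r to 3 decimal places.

R0 = Σ lx·mx = 0 + 1.8715 + 1.513 + 1.6704 + 2.0592 + 1.0272 + 0.1384 = 8.2797
Σ x·lx·mx = 24.1119; T = 24.1119/8.2797 = 2.91217…
r ≈ ln(R0)/T = ln(8.2797)/2.91217… = 0.72585… → 0.726

0.726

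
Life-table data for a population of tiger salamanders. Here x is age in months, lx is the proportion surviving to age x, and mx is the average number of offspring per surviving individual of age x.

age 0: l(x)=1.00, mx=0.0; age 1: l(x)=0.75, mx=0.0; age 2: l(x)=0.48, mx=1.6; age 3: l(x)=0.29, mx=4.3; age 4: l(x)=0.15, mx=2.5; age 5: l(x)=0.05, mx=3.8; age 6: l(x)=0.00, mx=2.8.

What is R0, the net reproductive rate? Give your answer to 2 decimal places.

2.58

lx·mx by age: 0, 0, 0.768, 1.247, 0.375, 0.19, 0
R0 = Σ lx·mx = 2.58 → 2.58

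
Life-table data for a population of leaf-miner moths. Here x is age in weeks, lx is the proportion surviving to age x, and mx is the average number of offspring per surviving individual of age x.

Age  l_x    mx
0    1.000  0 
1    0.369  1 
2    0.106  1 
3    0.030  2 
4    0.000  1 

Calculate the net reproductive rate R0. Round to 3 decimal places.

lx·mx by age: 0, 0.369, 0.106, 0.06, 0
R0 = Σ lx·mx = 0.535 → 0.535

0.535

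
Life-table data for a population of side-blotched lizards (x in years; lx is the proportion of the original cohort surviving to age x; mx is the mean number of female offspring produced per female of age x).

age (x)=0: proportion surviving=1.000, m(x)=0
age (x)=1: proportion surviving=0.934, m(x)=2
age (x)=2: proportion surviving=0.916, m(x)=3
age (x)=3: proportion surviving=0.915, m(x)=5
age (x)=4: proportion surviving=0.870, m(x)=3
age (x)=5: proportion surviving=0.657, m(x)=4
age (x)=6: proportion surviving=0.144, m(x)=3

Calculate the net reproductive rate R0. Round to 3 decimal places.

14.861

lx·mx by age: 0, 1.868, 2.748, 4.575, 2.61, 2.628, 0.432
R0 = Σ lx·mx = 14.861 → 14.861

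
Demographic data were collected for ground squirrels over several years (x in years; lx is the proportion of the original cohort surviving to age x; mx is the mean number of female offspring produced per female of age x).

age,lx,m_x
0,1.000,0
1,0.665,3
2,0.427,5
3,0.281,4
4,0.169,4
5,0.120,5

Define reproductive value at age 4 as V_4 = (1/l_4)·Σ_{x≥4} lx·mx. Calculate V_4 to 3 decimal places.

7.550

lx·mx for x ≥ 4: 0.676, 0.6 → sum = 1.276
V_4 = 1.276 / l_4 = 1.276 / 0.169 = 7.550296… → 7.550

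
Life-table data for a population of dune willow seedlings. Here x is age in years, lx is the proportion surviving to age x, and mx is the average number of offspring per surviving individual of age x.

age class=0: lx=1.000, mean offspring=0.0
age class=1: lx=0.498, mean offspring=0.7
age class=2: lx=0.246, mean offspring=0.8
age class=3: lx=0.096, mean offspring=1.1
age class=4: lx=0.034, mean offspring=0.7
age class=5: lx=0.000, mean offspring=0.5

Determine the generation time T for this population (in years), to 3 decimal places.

lx·mx: 0, 0.3486, 0.1968, 0.1056, 0.0238, 0 → R0 = 0.6748
x·lx·mx: 0, 0.3486, 0.3936, 0.3168, 0.0952, 0 → Σ = 1.1542
T = 1.1542 / 0.6748 = 1.710433… → 1.710

1.710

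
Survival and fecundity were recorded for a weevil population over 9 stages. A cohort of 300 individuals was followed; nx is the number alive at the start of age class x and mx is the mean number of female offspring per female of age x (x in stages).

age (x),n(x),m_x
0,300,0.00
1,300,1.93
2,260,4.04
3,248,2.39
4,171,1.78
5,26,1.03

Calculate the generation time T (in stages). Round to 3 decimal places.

2.275

lx = nx/n0 = nx/300: 1, 1, 0.86667…, 0.82667…, 0.57, 0.08667…
lx·mx: 0, 1.93, 3.501333…, 1.975733…, 1.0146, 0.089267… → R0 = 8.510933…
x·lx·mx: 0, 1.93, 7.002667…, 5.9272…, 4.0584, 0.446333… → Σ = 19.3646…
T = 19.3646… / 8.510933… = 2.275262… → 2.275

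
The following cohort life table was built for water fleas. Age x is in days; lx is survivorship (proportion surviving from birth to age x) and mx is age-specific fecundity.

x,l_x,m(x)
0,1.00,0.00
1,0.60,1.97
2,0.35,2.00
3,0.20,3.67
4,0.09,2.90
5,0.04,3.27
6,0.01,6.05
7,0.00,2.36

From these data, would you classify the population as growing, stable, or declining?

R0 = Σ lx·mx = 0 + 1.182 + 0.7 + 0.734 + 0.261 + 0.1308 + 0.0605 + 0 = 3.0683
R0 > 1, so the population is growing.

growing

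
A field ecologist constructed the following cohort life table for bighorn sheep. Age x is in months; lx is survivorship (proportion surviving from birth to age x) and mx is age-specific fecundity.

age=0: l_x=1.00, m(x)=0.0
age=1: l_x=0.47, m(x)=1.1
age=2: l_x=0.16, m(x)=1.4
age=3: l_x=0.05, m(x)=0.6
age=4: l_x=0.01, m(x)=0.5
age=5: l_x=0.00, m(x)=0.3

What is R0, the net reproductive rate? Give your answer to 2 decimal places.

0.78

lx·mx by age: 0, 0.517, 0.224, 0.03, 0.005, 0
R0 = Σ lx·mx = 0.776 → 0.78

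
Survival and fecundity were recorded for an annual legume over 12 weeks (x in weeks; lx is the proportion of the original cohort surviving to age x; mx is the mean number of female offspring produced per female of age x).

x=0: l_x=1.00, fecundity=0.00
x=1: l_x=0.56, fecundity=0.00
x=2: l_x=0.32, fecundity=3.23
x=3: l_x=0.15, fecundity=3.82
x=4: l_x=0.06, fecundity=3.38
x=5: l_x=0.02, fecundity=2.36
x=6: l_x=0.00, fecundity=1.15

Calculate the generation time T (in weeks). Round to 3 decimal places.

2.603

lx·mx: 0, 0, 1.0336, 0.573, 0.2028, 0.0472, 0 → R0 = 1.8566
x·lx·mx: 0, 0, 2.0672, 1.719, 0.8112, 0.236, 0 → Σ = 4.8334
T = 4.8334 / 1.8566 = 2.603361… → 2.603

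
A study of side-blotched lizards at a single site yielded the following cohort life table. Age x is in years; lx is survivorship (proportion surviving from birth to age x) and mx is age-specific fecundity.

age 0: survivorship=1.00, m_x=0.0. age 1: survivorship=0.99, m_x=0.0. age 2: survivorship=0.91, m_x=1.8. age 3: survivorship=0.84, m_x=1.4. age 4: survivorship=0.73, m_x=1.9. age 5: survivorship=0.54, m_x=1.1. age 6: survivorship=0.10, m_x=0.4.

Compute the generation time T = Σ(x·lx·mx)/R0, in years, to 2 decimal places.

lx·mx: 0, 0, 1.638, 1.176, 1.387, 0.594, 0.04 → R0 = 4.835
x·lx·mx: 0, 0, 3.276, 3.528, 5.548, 2.97, 0.24 → Σ = 15.562
T = 15.562 / 4.835 = 3.218614… → 3.22

3.22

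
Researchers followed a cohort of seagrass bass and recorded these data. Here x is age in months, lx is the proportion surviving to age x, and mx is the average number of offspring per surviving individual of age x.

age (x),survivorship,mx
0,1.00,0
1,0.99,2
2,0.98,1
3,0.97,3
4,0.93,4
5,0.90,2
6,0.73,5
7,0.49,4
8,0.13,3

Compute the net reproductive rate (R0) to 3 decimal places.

17.390

lx·mx by age: 0, 1.98, 0.98, 2.91, 3.72, 1.8, 3.65, 1.96, 0.39
R0 = Σ lx·mx = 17.39 → 17.390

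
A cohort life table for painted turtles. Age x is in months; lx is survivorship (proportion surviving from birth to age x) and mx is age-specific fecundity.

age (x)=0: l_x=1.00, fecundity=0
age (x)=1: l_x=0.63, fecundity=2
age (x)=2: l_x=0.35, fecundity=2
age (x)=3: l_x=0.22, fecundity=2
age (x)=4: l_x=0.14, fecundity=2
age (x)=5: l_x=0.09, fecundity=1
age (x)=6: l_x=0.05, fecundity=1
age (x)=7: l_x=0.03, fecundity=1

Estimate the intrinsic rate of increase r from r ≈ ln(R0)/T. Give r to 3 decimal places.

R0 = Σ lx·mx = 0 + 1.26 + 0.7 + 0.44 + 0.28 + 0.09 + 0.05 + 0.03 = 2.85
Σ x·lx·mx = 6.06; T = 6.06/2.85 = 2.12632…
r ≈ ln(R0)/T = ln(2.85)/2.12632… = 0.49255… → 0.493

0.493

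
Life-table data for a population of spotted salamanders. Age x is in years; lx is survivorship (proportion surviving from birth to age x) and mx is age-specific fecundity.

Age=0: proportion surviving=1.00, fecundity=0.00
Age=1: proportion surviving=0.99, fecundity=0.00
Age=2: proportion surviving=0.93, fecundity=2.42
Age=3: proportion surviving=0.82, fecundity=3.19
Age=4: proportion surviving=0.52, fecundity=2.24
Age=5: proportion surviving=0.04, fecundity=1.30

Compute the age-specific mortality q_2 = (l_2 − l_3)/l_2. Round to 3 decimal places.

0.118

q_2 = (l_2 − l_3) / l_2 = (0.93 − 0.82) / 0.93
     = 0.11 / 0.93 = 0.11828… → 0.118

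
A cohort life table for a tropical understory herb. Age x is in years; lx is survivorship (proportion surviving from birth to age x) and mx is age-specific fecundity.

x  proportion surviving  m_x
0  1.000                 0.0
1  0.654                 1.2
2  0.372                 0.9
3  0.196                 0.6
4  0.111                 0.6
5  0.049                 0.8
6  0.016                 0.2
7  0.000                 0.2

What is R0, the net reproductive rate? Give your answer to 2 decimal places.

lx·mx by age: 0, 0.7848, 0.3348, 0.1176, 0.0666, 0.0392, 0.0032, 0
R0 = Σ lx·mx = 1.3462 → 1.35

1.35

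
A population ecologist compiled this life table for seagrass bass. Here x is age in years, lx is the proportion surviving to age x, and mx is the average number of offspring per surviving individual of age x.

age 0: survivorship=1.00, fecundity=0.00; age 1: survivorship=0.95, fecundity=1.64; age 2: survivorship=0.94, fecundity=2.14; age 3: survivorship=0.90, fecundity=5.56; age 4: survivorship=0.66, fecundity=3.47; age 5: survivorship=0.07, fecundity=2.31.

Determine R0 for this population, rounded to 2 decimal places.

11.03

lx·mx by age: 0, 1.558, 2.0116, 5.004, 2.2902, 0.1617
R0 = Σ lx·mx = 11.0255 → 11.03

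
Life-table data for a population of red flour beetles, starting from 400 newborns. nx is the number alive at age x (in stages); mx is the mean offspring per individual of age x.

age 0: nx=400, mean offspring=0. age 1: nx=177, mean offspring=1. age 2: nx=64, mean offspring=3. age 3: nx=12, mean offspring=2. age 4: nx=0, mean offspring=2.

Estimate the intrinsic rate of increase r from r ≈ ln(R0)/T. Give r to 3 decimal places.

-0.011

lx = nx/n0 = nx/400: 1, 0.4425, 0.16, 0.03, 0
R0 = Σ lx·mx = 0 + 0.4425 + 0.48 + 0.06 + 0 = 0.9825
Σ x·lx·mx = 1.5825; T = 1.5825/0.9825 = 1.61069…
r ≈ ln(R0)/T = ln(0.9825)/1.61069… = -0.01096… → -0.011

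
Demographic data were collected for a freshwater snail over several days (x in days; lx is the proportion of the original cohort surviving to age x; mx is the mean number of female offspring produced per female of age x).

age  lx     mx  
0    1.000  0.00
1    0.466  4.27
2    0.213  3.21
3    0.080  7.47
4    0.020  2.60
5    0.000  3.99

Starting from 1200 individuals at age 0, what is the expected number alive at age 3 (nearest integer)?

Expected survivors = N0 · l_3 = 1200 × 0.080 = 96 → 96

96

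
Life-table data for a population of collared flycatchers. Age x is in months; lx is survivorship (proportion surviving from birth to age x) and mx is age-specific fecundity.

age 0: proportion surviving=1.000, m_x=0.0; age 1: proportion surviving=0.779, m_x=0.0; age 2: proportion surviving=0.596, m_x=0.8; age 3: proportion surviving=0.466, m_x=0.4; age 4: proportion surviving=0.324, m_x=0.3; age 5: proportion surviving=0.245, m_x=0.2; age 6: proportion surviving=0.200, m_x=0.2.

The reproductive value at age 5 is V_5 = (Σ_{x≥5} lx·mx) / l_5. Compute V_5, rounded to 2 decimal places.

0.36

lx·mx for x ≥ 5: 0.049, 0.04 → sum = 0.089
V_5 = 0.089 / l_5 = 0.089 / 0.245 = 0.363265… → 0.36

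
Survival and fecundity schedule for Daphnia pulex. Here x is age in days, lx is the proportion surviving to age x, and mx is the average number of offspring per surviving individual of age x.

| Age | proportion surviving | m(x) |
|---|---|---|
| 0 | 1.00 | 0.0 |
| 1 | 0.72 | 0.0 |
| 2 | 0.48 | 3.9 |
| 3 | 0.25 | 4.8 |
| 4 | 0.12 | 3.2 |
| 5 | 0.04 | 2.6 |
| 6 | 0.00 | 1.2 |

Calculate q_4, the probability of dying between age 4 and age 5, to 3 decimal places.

0.667

q_4 = (l_4 − l_5) / l_4 = (0.12 − 0.04) / 0.12
     = 0.08 / 0.12 = 0.666667… → 0.667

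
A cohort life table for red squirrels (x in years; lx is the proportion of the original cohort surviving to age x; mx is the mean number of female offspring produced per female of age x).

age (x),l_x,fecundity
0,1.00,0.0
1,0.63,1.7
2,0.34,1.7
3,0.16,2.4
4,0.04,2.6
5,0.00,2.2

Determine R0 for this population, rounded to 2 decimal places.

lx·mx by age: 0, 1.071, 0.578, 0.384, 0.104, 0
R0 = Σ lx·mx = 2.137 → 2.14

2.14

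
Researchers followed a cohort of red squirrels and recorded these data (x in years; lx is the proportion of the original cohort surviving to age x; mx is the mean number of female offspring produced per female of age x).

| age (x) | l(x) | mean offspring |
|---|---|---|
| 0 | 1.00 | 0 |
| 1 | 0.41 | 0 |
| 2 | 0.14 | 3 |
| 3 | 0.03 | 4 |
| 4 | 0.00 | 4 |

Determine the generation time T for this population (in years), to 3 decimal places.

lx·mx: 0, 0, 0.42, 0.12, 0 → R0 = 0.54
x·lx·mx: 0, 0, 0.84, 0.36, 0 → Σ = 1.2
T = 1.2 / 0.54 = 2.222222… → 2.222

2.222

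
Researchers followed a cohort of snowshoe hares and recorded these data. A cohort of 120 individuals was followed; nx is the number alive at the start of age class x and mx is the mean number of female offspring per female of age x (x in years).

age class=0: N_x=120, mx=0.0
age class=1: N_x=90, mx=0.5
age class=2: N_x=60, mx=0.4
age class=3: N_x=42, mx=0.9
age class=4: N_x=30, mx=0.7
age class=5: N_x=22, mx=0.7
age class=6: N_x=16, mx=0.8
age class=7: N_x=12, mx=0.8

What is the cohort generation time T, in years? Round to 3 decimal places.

lx = nx/n0 = nx/120: 1, 0.75, 0.5, 0.35, 0.25, 0.18333…, 0.13333…, 0.1
lx·mx: 0, 0.375, 0.2, 0.315, 0.175, 0.128333…, 0.106667…, 0.08 → R0 = 1.38…
x·lx·mx: 0, 0.375, 0.4, 0.945, 0.7, 0.641667…, 0.64…, 0.56 → Σ = 4.261667…
T = 4.261667… / 1.38… = 3.088164… → 3.088

3.088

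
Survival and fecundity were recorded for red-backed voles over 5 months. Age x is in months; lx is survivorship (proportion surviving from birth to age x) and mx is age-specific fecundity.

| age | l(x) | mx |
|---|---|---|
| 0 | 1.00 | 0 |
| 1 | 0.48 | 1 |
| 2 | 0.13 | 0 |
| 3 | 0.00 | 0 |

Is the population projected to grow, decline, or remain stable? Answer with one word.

declining

R0 = Σ lx·mx = 0 + 0.48 + 0 + 0 = 0.48
R0 < 1, so the population is declining.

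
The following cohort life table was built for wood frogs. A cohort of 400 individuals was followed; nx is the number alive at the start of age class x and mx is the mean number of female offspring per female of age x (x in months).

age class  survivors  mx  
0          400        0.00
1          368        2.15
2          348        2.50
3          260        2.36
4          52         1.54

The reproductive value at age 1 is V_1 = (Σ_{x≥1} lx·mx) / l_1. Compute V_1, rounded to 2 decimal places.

6.40

lx = nx/n0 = nx/400: 1, 0.92, 0.87, 0.65, 0.13
lx·mx for x ≥ 1: 1.978, 2.175, 1.534, 0.2002 → sum = 5.8872
V_1 = 5.8872 / l_1 = 5.8872 / 0.92 = 6.39913… → 6.40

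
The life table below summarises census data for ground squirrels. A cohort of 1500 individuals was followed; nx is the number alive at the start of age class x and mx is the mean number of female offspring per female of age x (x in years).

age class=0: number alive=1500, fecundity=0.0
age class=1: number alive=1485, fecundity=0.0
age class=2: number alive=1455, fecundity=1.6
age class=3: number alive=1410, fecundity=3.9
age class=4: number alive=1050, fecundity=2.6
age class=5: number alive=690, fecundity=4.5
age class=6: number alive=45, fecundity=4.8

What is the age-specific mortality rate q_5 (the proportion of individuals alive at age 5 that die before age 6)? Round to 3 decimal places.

lx = nx/n0 = nx/1500: 1, 0.99, 0.97, 0.94, 0.7, 0.46, 0.03
q_5 = (l_5 − l_6) / l_5 = (0.46 − 0.03) / 0.46
     = 0.43 / 0.46 = 0.934783… → 0.935

0.935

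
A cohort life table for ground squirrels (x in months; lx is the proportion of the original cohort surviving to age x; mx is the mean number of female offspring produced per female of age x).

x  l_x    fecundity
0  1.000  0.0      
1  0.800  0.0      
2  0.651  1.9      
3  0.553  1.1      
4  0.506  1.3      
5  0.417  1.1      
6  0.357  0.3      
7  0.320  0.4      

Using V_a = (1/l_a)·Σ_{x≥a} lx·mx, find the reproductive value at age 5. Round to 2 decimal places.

1.66

lx·mx for x ≥ 5: 0.4587, 0.1071, 0.128 → sum = 0.6938
V_5 = 0.6938 / l_5 = 0.6938 / 0.417 = 1.663789… → 1.66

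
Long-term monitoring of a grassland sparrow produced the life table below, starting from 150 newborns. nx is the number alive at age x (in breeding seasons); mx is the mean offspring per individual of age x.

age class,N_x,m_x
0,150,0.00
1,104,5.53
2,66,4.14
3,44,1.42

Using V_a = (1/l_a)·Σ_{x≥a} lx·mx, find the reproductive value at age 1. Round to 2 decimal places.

8.76

lx = nx/n0 = nx/150: 1, 0.69333…, 0.44, 0.29333…
lx·mx for x ≥ 1: 3.834133…, 1.8216, 0.416533… → sum = 6.072267…
V_1 = 6.072267… / l_1 = 6.072267… / 0.693333… = 8.758077… → 8.76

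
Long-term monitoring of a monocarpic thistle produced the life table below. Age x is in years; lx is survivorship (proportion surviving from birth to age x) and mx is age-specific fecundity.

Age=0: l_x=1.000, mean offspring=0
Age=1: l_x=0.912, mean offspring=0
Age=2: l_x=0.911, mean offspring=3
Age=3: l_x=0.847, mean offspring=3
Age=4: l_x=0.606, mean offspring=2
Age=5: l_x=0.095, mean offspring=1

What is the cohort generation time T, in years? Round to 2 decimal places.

lx·mx: 0, 0, 2.733, 2.541, 1.212, 0.095 → R0 = 6.581
x·lx·mx: 0, 0, 5.466, 7.623, 4.848, 0.475 → Σ = 18.412
T = 18.412 / 6.581 = 2.797751… → 2.80

2.80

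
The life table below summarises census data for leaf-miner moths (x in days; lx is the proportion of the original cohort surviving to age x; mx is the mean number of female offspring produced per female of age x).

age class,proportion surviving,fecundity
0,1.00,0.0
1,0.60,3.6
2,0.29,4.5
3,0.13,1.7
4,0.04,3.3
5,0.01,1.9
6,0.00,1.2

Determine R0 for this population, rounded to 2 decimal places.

3.84

lx·mx by age: 0, 2.16, 1.305, 0.221, 0.132, 0.019, 0
R0 = Σ lx·mx = 3.837 → 3.84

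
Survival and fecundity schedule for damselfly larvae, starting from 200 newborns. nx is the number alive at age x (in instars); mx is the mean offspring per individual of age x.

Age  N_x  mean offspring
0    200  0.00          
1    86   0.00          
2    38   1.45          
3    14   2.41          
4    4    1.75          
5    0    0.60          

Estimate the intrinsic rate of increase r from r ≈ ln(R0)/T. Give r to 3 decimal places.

-0.294

lx = nx/n0 = nx/200: 1, 0.43, 0.19, 0.07, 0.02, 0
R0 = Σ lx·mx = 0 + 0 + 0.2755 + 0.1687 + 0.035 + 0 = 0.4792
Σ x·lx·mx = 1.1971; T = 1.1971/0.4792 = 2.49812…
r ≈ ln(R0)/T = ln(0.4792)/2.49812… = -0.29448… → -0.294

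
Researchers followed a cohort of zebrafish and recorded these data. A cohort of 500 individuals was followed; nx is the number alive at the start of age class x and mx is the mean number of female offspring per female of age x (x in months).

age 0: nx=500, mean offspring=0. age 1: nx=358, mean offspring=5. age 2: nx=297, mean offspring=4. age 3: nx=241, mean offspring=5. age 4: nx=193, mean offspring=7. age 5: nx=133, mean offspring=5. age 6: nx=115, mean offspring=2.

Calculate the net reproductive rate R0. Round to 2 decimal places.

12.86

lx = nx/n0 = nx/500: 1, 0.716, 0.594, 0.482, 0.386, 0.266, 0.23
lx·mx by age: 0, 3.58, 2.376, 2.41, 2.702, 1.33, 0.46
R0 = Σ lx·mx = 12.858 → 12.86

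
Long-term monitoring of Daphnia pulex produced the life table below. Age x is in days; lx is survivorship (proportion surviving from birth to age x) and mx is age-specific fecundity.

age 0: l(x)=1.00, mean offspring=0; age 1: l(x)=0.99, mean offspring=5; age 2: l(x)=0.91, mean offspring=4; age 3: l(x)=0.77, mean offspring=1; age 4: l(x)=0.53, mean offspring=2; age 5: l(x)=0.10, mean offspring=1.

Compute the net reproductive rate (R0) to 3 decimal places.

10.520

lx·mx by age: 0, 4.95, 3.64, 0.77, 1.06, 0.1
R0 = Σ lx·mx = 10.52 → 10.520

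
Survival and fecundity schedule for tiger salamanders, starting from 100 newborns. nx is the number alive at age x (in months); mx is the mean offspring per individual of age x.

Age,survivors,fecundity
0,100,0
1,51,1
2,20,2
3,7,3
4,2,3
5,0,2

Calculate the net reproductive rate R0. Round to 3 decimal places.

1.180

lx = nx/n0 = nx/100: 1, 0.51, 0.2, 0.07, 0.02, 0
lx·mx by age: 0, 0.51, 0.4, 0.21, 0.06, 0
R0 = Σ lx·mx = 1.18 → 1.180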